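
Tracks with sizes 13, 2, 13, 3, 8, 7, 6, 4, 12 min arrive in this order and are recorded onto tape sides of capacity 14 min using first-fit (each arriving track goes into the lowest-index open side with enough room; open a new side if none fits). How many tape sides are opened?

6

  13 → side 1 (new)  [load 13/14]
  2 → side 2 (new)  [load 2/14]
  13 → side 3 (new)  [load 13/14]
  3 → side 2  [load 5/14]
  8 → side 2  [load 13/14]
  7 → side 4 (new)  [load 7/14]
  6 → side 4  [load 13/14]
  4 → side 5 (new)  [load 4/14]
  12 → side 6 (new)  [load 12/14]
6 tape sides opened.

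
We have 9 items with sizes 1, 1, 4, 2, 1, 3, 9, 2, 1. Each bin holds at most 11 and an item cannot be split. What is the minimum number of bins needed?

3

Total = 9 + 4 + 3 + 2 + 2 + 1 + 1 + 1 + 1 = 24.
Lower bound: ⌈24/11⌉ = 3 bins.
A packing using 3 bins:
  bin 1: 9 + 2 = 11
  bin 2: 4 + 3 + 2 + 1 + 1 = 11
  bin 3: 1 + 1 = 2
This matches the lower bound, so 3 is optimal.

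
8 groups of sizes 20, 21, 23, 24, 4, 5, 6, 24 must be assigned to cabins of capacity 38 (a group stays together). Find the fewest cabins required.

5

Total = 24 + 24 + 23 + 21 + 20 + 6 + 5 + 4 = 127.
Lower bound: ⌈127/38⌉ = 4 cabins.
Also, 5 groups each exceed 19, and no two of those can share a cabin, so at least 5 cabins are needed.
A packing using 5 cabins:
  cabin 1: 24 + 6 + 5 = 35
  cabin 2: 24 + 4 = 28
  cabin 3: 23 = 23
  cabin 4: 21 = 21
  cabin 5: 20 = 20
This matches the lower bound, so 5 is optimal.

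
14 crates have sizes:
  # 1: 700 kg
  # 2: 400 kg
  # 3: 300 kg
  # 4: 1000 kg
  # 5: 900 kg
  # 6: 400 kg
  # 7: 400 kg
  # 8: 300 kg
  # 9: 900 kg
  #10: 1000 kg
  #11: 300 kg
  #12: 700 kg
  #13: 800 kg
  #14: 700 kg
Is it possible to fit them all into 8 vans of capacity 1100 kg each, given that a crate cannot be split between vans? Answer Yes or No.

No

Total = 8800 kg; ⌈8800/1100⌉ = 8.
The bound of 8 does not rule out 8, but exhaustive search shows no assignment into 8 vans of capacity 1100 kg exists — the minimum is 9.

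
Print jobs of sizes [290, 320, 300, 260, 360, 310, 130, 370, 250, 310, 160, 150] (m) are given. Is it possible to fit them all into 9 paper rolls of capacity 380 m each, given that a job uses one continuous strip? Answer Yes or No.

Total = 3210 m; ⌈3210/380⌉ = 9.
The bound of 9 does not rule out 9, but exhaustive search shows no assignment into 9 paper rolls of capacity 380 m exists — the minimum is 10.

No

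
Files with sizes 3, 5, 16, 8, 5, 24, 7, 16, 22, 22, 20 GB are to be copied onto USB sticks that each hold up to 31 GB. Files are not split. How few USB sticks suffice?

Total = 24 + 22 + 22 + 20 + 16 + 16 + 8 + 7 + 5 + 5 + 3 = 148 GB.
Lower bound: ⌈148/31⌉ = 5 USB sticks.
Also, 6 files each exceed 31/2 GB, and no two of those can share a USB stick, so at least 6 USB sticks are needed.
A packing using 6 USB sticks:
  USB stick 1: 24 + 7 = 31
  USB stick 2: 22 + 8 = 30
  USB stick 3: 22 + 5 + 3 = 30
  USB stick 4: 20 + 5 = 25
  USB stick 5: 16 = 16
  USB stick 6: 16 = 16
This matches the lower bound, so 6 is optimal.

6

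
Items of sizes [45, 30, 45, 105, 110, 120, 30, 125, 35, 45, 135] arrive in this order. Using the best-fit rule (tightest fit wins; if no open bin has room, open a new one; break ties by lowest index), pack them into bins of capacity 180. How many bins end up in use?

6

  45 → bin 1 (new)  [load 45/180]
  30 → bin 1  [load 75/180]
  45 → bin 1  [load 120/180]
  105 → bin 2 (new)  [load 105/180]
  110 → bin 3 (new)  [load 110/180]
  120 → bin 4 (new)  [load 120/180]
  30 → bin 1  [load 150/180]
  125 → bin 5 (new)  [load 125/180]
  35 → bin 5  [load 160/180]
  45 → bin 4  [load 165/180]
  135 → bin 6 (new)  [load 135/180]
6 bins opened.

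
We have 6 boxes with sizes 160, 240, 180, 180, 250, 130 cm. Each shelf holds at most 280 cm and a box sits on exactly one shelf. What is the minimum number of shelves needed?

6

Total = 250 + 240 + 180 + 180 + 160 + 130 = 1140 cm.
Lower bound: ⌈1140/280⌉ = 5 shelves.
A packing using 6 shelves:
  shelf 1: 250 = 250
  shelf 2: 240 = 240
  shelf 3: 180 = 180
  shelf 4: 180 = 180
  shelf 5: 160 = 160
  shelf 6: 130 = 130
No arrangement into 5 shelves stays within capacity, so 6 is optimal.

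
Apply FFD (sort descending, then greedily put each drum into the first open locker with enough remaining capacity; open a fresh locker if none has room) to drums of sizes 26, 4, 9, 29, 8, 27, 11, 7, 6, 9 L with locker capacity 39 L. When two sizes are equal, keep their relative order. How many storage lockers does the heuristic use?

Sorted descending: 29, 27, 26, 11, 9, 9, 8, 7, 6, 4.
  29 → locker 1 (new)  [load 29/39]
  27 → locker 2 (new)  [load 27/39]
  26 → locker 3 (new)  [load 26/39]
  11 → locker 2  [load 38/39]
  9 → locker 1  [load 38/39]
  9 → locker 3  [load 35/39]
  8 → locker 4 (new)  [load 8/39]
  7 → locker 4  [load 15/39]
  6 → locker 4  [load 21/39]
  4 → locker 3  [load 39/39]
4 storage lockers opened.

4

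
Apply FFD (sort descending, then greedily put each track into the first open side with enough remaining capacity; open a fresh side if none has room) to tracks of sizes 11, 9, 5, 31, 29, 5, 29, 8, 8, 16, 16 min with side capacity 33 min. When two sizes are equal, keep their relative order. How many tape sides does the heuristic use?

6

Sorted descending: 31, 29, 29, 16, 16, 11, 9, 8, 8, 5, 5.
  31 → side 1 (new)  [load 31/33]
  29 → side 2 (new)  [load 29/33]
  29 → side 3 (new)  [load 29/33]
  16 → side 4 (new)  [load 16/33]
  16 → side 4  [load 32/33]
  11 → side 5 (new)  [load 11/33]
  9 → side 5  [load 20/33]
  8 → side 5  [load 28/33]
  8 → side 6 (new)  [load 8/33]
  5 → side 5  [load 33/33]
  5 → side 6  [load 13/33]
6 tape sides opened.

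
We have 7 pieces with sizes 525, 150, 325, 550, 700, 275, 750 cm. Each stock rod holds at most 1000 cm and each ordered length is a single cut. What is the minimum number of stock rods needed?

4

Total = 750 + 700 + 550 + 525 + 325 + 275 + 150 = 3275 cm.
Lower bound: ⌈3275/1000⌉ = 4 stock rods.
A packing using 4 stock rods:
  stock rod 1: 750 + 150 = 900
  stock rod 2: 700 + 275 = 975
  stock rod 3: 550 + 325 = 875
  stock rod 4: 525 = 525
This matches the lower bound, so 4 is optimal.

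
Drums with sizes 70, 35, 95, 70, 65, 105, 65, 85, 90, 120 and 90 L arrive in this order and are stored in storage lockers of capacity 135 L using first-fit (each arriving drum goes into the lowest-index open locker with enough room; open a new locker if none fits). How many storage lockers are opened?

  70 → locker 1 (new)  [load 70/135]
  35 → locker 1  [load 105/135]
  95 → locker 2 (new)  [load 95/135]
  70 → locker 3 (new)  [load 70/135]
  65 → locker 3  [load 135/135]
  105 → locker 4 (new)  [load 105/135]
  65 → locker 5 (new)  [load 65/135]
  85 → locker 6 (new)  [load 85/135]
  90 → locker 7 (new)  [load 90/135]
  120 → locker 8 (new)  [load 120/135]
  90 → locker 9 (new)  [load 90/135]
9 storage lockers opened.

9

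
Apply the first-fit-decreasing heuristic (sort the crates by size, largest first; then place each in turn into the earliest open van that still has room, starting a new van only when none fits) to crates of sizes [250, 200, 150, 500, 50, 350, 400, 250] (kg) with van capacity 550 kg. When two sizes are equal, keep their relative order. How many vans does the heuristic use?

Sorted descending: 500, 400, 350, 250, 250, 200, 150, 50.
  500 → van 1 (new)  [load 500/550]
  400 → van 2 (new)  [load 400/550]
  350 → van 3 (new)  [load 350/550]
  250 → van 4 (new)  [load 250/550]
  250 → van 4  [load 500/550]
  200 → van 3  [load 550/550]
  150 → van 2  [load 550/550]
  50 → van 1  [load 550/550]
4 vans opened.

4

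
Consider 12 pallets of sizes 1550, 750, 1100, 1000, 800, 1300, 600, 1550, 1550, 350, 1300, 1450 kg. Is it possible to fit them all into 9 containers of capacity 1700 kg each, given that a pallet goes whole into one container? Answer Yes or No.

A valid assignment using 9 containers:
  container 1: 1550 = 1550
  container 2: 1550 = 1550
  container 3: 1550 = 1550
  container 4: 1450 = 1450
  container 5: 1300 + 350 = 1650
  container 6: 1300 = 1300
  container 7: 1100 + 600 = 1700
  container 8: 1000 = 1000
  container 9: 800 + 750 = 1550
Every load is within 1700 kg, so 9 containers suffice.

Yes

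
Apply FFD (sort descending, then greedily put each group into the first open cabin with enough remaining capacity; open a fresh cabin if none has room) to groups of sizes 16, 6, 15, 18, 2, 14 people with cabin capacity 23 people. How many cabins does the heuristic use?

Sorted descending: 18, 16, 15, 14, 6, 2.
  18 → cabin 1 (new)  [load 18/23]
  16 → cabin 2 (new)  [load 16/23]
  15 → cabin 3 (new)  [load 15/23]
  14 → cabin 4 (new)  [load 14/23]
  6 → cabin 2  [load 22/23]
  2 → cabin 1  [load 20/23]
4 cabins opened.

4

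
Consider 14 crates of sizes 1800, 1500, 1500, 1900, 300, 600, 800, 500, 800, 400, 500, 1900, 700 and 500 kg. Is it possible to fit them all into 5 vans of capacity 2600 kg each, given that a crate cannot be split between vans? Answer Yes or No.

Total = 13700 kg; ⌈13700/2600⌉ = 6.
At least 6 vans are required, but only 5 are allowed.

No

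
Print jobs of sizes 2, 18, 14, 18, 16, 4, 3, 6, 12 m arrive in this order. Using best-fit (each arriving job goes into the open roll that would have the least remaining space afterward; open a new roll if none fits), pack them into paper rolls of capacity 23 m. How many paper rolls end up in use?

5

  2 → roll 1 (new)  [load 2/23]
  18 → roll 1  [load 20/23]
  14 → roll 2 (new)  [load 14/23]
  18 → roll 3 (new)  [load 18/23]
  16 → roll 4 (new)  [load 16/23]
  4 → roll 3  [load 22/23]
  3 → roll 1  [load 23/23]
  6 → roll 4  [load 22/23]
  12 → roll 5 (new)  [load 12/23]
5 paper rolls opened.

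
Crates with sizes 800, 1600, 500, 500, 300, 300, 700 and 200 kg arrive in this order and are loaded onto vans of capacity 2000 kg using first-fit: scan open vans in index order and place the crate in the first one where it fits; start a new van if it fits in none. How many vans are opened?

  800 → van 1 (new)  [load 800/2000]
  1600 → van 2 (new)  [load 1600/2000]
  500 → van 1  [load 1300/2000]
  500 → van 1  [load 1800/2000]
  300 → van 2  [load 1900/2000]
  300 → van 3 (new)  [load 300/2000]
  700 → van 3  [load 1000/2000]
  200 → van 1  [load 2000/2000]
3 vans opened.

3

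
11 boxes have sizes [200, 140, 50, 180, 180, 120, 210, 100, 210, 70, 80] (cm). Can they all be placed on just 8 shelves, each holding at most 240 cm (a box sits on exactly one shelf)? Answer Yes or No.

A valid assignment using 8 shelves:
  shelf 1: 210 = 210
  shelf 2: 210 = 210
  shelf 3: 200 = 200
  shelf 4: 180 + 50 = 230
  shelf 5: 180 = 180
  shelf 6: 140 + 100 = 240
  shelf 7: 120 + 80 = 200
  shelf 8: 70 = 70
Every load is within 240 cm, so 8 shelves suffice.

Yes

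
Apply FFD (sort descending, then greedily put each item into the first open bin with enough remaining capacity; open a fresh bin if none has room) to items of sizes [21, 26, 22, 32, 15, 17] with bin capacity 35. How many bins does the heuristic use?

Sorted descending: 32, 26, 22, 21, 17, 15.
  32 → bin 1 (new)  [load 32/35]
  26 → bin 2 (new)  [load 26/35]
  22 → bin 3 (new)  [load 22/35]
  21 → bin 4 (new)  [load 21/35]
  17 → bin 5 (new)  [load 17/35]
  15 → bin 5  [load 32/35]
5 bins opened.

5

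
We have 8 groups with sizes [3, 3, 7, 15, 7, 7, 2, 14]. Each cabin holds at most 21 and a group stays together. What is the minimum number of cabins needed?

3

Total = 15 + 14 + 7 + 7 + 7 + 3 + 3 + 2 = 58.
Lower bound: ⌈58/21⌉ = 3 cabins.
A packing using 3 cabins:
  cabin 1: 15 + 3 + 3 = 21
  cabin 2: 14 + 7 = 21
  cabin 3: 7 + 7 + 2 = 16
This matches the lower bound, so 3 is optimal.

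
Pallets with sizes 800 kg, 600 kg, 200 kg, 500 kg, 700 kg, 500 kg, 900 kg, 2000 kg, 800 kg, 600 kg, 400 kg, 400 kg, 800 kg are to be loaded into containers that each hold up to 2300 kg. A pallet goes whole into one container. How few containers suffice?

5

Total = 2000 + 900 + 800 + 800 + 800 + 700 + 600 + 600 + 500 + 500 + 400 + 400 + 200 = 9200 kg.
Lower bound: ⌈9200/2300⌉ = 4 containers.
A packing using 5 containers:
  container 1: 2000 + 200 = 2200
  container 2: 900 + 800 + 600 = 2300
  container 3: 800 + 800 + 700 = 2300
  container 4: 600 + 500 + 500 + 400 = 2000
  container 5: 400 = 400
No arrangement into 4 containers stays within capacity, so 5 is optimal.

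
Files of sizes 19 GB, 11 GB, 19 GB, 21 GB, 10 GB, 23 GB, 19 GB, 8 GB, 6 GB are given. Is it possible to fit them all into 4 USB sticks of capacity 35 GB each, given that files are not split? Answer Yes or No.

Total = 136 GB; ⌈136/35⌉ = 4.
5 files each exceed half the capacity and cannot share a USB stick, forcing at least 5 USB sticks.
At least 5 USB sticks are required, but only 4 are allowed.

No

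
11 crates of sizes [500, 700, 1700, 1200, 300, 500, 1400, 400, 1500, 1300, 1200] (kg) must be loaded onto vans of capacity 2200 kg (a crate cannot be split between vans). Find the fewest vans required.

Total = 1700 + 1500 + 1400 + 1300 + 1200 + 1200 + 700 + 500 + 500 + 400 + 300 = 10700 kg.
Lower bound: ⌈10700/2200⌉ = 5 vans.
Also, 6 crates each exceed 1100 kg, and no two of those can share a van, so at least 6 vans are needed.
A packing using 6 vans:
  van 1: 1700 + 500 = 2200
  van 2: 1500 + 700 = 2200
  van 3: 1400 + 500 + 300 = 2200
  van 4: 1300 + 400 = 1700
  van 5: 1200 = 1200
  van 6: 1200 = 1200
This matches the lower bound, so 6 is optimal.

6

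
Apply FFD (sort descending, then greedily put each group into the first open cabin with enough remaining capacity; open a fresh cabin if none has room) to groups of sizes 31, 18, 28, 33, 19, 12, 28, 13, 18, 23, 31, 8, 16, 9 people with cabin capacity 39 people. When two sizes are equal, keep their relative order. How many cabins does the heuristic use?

Sorted descending: 33, 31, 31, 28, 28, 23, 19, 18, 18, 16, 13, 12, 9, 8.
  33 → cabin 1 (new)  [load 33/39]
  31 → cabin 2 (new)  [load 31/39]
  31 → cabin 3 (new)  [load 31/39]
  28 → cabin 4 (new)  [load 28/39]
  28 → cabin 5 (new)  [load 28/39]
  23 → cabin 6 (new)  [load 23/39]
  19 → cabin 7 (new)  [load 19/39]
  18 → cabin 7  [load 37/39]
  18 → cabin 8 (new)  [load 18/39]
  16 → cabin 6  [load 39/39]
  13 → cabin 8  [load 31/39]
  12 → cabin 9 (new)  [load 12/39]
  9 → cabin 4  [load 37/39]
  8 → cabin 2  [load 39/39]
9 cabins opened.

9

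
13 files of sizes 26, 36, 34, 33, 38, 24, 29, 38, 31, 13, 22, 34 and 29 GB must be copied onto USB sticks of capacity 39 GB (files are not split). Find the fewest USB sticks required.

Total = 38 + 38 + 36 + 34 + 34 + 33 + 31 + 29 + 29 + 26 + 24 + 22 + 13 = 387 GB.
Lower bound: ⌈387/39⌉ = 10 USB sticks.
Also, 12 files each exceed 39/2 GB, and no two of those can share a USB stick, so at least 12 USB sticks are needed.
A packing using 12 USB sticks:
  USB stick 1: 38 = 38
  USB stick 2: 38 = 38
  USB stick 3: 36 = 36
  USB stick 4: 34 = 34
  USB stick 5: 34 = 34
  USB stick 6: 33 = 33
  USB stick 7: 31 = 31
  USB stick 8: 29 = 29
  USB stick 9: 29 = 29
  USB stick 10: 26 + 13 = 39
  USB stick 11: 24 = 24
  USB stick 12: 22 = 22
This matches the lower bound, so 12 is optimal.

12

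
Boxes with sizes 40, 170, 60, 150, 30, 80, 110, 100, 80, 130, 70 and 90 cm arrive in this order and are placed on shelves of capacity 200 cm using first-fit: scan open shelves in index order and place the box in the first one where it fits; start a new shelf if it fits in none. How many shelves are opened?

  40 → shelf 1 (new)  [load 40/200]
  170 → shelf 2 (new)  [load 170/200]
  60 → shelf 1  [load 100/200]
  150 → shelf 3 (new)  [load 150/200]
  30 → shelf 1  [load 130/200]
  80 → shelf 4 (new)  [load 80/200]
  110 → shelf 4  [load 190/200]
  100 → shelf 5 (new)  [load 100/200]
  80 → shelf 5  [load 180/200]
  130 → shelf 6 (new)  [load 130/200]
  70 → shelf 1  [load 200/200]
  90 → shelf 7 (new)  [load 90/200]
7 shelves opened.

7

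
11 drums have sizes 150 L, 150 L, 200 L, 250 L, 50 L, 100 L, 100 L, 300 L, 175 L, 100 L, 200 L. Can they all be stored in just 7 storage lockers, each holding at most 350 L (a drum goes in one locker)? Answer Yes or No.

Yes

A valid assignment using 6 storage lockers:
  locker 1: 300 + 50 = 350
  locker 2: 250 + 100 = 350
  locker 3: 200 + 150 = 350
  locker 4: 200 + 150 = 350
  locker 5: 175 + 100 = 275
  locker 6: 100 = 100
That uses only 6 ≤ 7, so 7 storage lockers are enough.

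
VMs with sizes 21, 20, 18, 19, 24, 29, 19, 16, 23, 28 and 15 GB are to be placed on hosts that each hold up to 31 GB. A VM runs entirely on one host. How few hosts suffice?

Total = 29 + 28 + 24 + 23 + 21 + 20 + 19 + 19 + 18 + 16 + 15 = 232 GB.
Lower bound: ⌈232/31⌉ = 8 hosts.
Also, 10 VMs each exceed 31/2 GB, and no two of those can share a host, so at least 10 hosts are needed.
A packing using 10 hosts:
  host 1: 29 = 29
  host 2: 28 = 28
  host 3: 24 = 24
  host 4: 23 = 23
  host 5: 21 = 21
  host 6: 20 = 20
  host 7: 19 = 19
  host 8: 19 = 19
  host 9: 18 = 18
  host 10: 16 + 15 = 31
This matches the lower bound, so 10 is optimal.

10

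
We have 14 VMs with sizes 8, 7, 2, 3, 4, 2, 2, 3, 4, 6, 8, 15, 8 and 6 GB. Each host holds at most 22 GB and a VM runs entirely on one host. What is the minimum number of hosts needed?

Total = 15 + 8 + 8 + 8 + 7 + 6 + 6 + 4 + 4 + 3 + 3 + 2 + 2 + 2 = 78 GB.
Lower bound: ⌈78/22⌉ = 4 hosts.
A packing using 4 hosts:
  host 1: 15 + 7 = 22
  host 2: 8 + 8 + 6 = 22
  host 3: 8 + 6 + 4 + 4 = 22
  host 4: 3 + 3 + 2 + 2 + 2 = 12
This matches the lower bound, so 4 is optimal.

4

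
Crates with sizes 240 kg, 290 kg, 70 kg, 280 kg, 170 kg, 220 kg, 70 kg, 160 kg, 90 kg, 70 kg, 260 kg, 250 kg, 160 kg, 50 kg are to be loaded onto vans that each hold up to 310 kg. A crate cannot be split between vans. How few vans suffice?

Total = 290 + 280 + 260 + 250 + 240 + 220 + 170 + 160 + 160 + 90 + 70 + 70 + 70 + 50 = 2380 kg.
Lower bound: ⌈2380/310⌉ = 8 vans.
Also, 9 crates each exceed 155 kg, and no two of those can share a van, so at least 9 vans are needed.
A packing using 9 vans:
  van 1: 290 = 290
  van 2: 280 = 280
  van 3: 260 + 50 = 310
  van 4: 250 = 250
  van 5: 240 + 70 = 310
  van 6: 220 + 90 = 310
  van 7: 170 + 70 + 70 = 310
  van 8: 160 = 160
  van 9: 160 = 160
This matches the lower bound, so 9 is optimal.

9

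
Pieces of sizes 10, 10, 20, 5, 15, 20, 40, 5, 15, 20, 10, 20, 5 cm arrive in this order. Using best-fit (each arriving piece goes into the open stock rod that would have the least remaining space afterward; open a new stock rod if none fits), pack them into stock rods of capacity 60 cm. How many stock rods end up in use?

4

  10 → stock rod 1 (new)  [load 10/60]
  10 → stock rod 1  [load 20/60]
  20 → stock rod 1  [load 40/60]
  5 → stock rod 1  [load 45/60]
  15 → stock rod 1  [load 60/60]
  20 → stock rod 2 (new)  [load 20/60]
  40 → stock rod 2  [load 60/60]
  5 → stock rod 3 (new)  [load 5/60]
  15 → stock rod 3  [load 20/60]
  20 → stock rod 3  [load 40/60]
  10 → stock rod 3  [load 50/60]
  20 → stock rod 4 (new)  [load 20/60]
  5 → stock rod 3  [load 55/60]
4 stock rods opened.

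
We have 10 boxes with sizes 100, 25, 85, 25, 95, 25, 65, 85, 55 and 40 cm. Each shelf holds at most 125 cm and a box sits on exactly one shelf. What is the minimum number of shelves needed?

5

Total = 100 + 95 + 85 + 85 + 65 + 55 + 40 + 25 + 25 + 25 = 600 cm.
Lower bound: ⌈600/125⌉ = 5 shelves.
A packing using 5 shelves:
  shelf 1: 100 + 25 = 125
  shelf 2: 95 + 25 = 120
  shelf 3: 85 + 40 = 125
  shelf 4: 85 + 25 = 110
  shelf 5: 65 + 55 = 120
This matches the lower bound, so 5 is optimal.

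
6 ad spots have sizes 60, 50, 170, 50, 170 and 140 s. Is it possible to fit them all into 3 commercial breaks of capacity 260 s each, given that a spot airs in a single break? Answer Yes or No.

Yes

A valid assignment using 3 commercial breaks:
  break 1: 170 + 60 = 230
  break 2: 170 + 50 = 220
  break 3: 140 + 50 = 190
Every load is within 260 s, so 3 commercial breaks suffice.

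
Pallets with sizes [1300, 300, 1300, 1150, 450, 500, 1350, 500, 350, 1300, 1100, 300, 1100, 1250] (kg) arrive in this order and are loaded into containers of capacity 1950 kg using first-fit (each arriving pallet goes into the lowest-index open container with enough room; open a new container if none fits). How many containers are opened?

8

  1300 → container 1 (new)  [load 1300/1950]
  300 → container 1  [load 1600/1950]
  1300 → container 2 (new)  [load 1300/1950]
  1150 → container 3 (new)  [load 1150/1950]
  450 → container 2  [load 1750/1950]
  500 → container 3  [load 1650/1950]
  1350 → container 4 (new)  [load 1350/1950]
  500 → container 4  [load 1850/1950]
  350 → container 1  [load 1950/1950]
  1300 → container 5 (new)  [load 1300/1950]
  1100 → container 6 (new)  [load 1100/1950]
  300 → container 3  [load 1950/1950]
  1100 → container 7 (new)  [load 1100/1950]
  1250 → container 8 (new)  [load 1250/1950]
8 containers opened.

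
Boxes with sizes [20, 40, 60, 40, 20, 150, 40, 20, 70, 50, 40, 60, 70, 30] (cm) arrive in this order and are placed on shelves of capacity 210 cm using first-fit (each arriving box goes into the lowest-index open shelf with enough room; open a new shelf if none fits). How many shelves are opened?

4

  20 → shelf 1 (new)  [load 20/210]
  40 → shelf 1  [load 60/210]
  60 → shelf 1  [load 120/210]
  40 → shelf 1  [load 160/210]
  20 → shelf 1  [load 180/210]
  150 → shelf 2 (new)  [load 150/210]
  40 → shelf 2  [load 190/210]
  20 → shelf 1  [load 200/210]
  70 → shelf 3 (new)  [load 70/210]
  50 → shelf 3  [load 120/210]
  40 → shelf 3  [load 160/210]
  60 → shelf 4 (new)  [load 60/210]
  70 → shelf 4  [load 130/210]
  30 → shelf 3  [load 190/210]
4 shelves opened.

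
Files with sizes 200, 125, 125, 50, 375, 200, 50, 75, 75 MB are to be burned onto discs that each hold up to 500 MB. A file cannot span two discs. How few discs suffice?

3

Total = 375 + 200 + 200 + 125 + 125 + 75 + 75 + 50 + 50 = 1275 MB.
Lower bound: ⌈1275/500⌉ = 3 discs.
A packing using 3 discs:
  disc 1: 375 + 125 = 500
  disc 2: 200 + 200 + 75 = 475
  disc 3: 125 + 75 + 50 + 50 = 300
This matches the lower bound, so 3 is optimal.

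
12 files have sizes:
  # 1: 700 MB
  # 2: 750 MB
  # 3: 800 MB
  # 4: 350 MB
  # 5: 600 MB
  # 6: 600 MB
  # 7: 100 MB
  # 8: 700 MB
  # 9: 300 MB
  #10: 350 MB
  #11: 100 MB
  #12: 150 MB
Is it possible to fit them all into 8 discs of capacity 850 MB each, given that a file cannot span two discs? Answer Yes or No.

A valid assignment using 8 discs:
  disc 1: 800 = 800
  disc 2: 750 + 100 = 850
  disc 3: 700 + 150 = 850
  disc 4: 700 + 100 = 800
  disc 5: 600 = 600
  disc 6: 600 = 600
  disc 7: 350 + 350 = 700
  disc 8: 300 = 300
Every load is within 850 MB, so 8 discs suffice.

Yes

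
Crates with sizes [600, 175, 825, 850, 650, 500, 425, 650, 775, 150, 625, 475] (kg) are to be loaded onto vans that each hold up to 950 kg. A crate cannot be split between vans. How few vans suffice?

9

Total = 850 + 825 + 775 + 650 + 650 + 625 + 600 + 500 + 475 + 425 + 175 + 150 = 6700 kg.
Lower bound: ⌈6700/950⌉ = 8 vans.
A packing using 9 vans:
  van 1: 850 = 850
  van 2: 825 = 825
  van 3: 775 + 175 = 950
  van 4: 650 + 150 = 800
  van 5: 650 = 650
  van 6: 625 = 625
  van 7: 600 = 600
  van 8: 500 + 425 = 925
  van 9: 475 = 475
No arrangement into 8 vans stays within capacity, so 9 is optimal.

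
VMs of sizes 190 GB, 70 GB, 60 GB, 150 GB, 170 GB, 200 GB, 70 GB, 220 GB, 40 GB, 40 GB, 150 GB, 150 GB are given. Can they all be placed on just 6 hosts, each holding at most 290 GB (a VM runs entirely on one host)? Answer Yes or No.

No

Total = 1510 GB; ⌈1510/290⌉ = 6.
7 VMs each exceed half the capacity and cannot share a host, forcing at least 7 hosts.
At least 7 hosts are required, but only 6 are allowed.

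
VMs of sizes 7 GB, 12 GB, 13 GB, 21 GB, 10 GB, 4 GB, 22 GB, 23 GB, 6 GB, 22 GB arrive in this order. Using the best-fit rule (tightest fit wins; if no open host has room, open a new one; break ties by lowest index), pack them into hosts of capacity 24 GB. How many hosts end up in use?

  7 → host 1 (new)  [load 7/24]
  12 → host 1  [load 19/24]
  13 → host 2 (new)  [load 13/24]
  21 → host 3 (new)  [load 21/24]
  10 → host 2  [load 23/24]
  4 → host 1  [load 23/24]
  22 → host 4 (new)  [load 22/24]
  23 → host 5 (new)  [load 23/24]
  6 → host 6 (new)  [load 6/24]
  22 → host 7 (new)  [load 22/24]
7 hosts opened.

7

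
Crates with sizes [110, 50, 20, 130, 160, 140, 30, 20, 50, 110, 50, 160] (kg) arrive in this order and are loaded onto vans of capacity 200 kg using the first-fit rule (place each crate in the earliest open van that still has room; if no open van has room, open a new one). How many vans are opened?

6

  110 → van 1 (new)  [load 110/200]
  50 → van 1  [load 160/200]
  20 → van 1  [load 180/200]
  130 → van 2 (new)  [load 130/200]
  160 → van 3 (new)  [load 160/200]
  140 → van 4 (new)  [load 140/200]
  30 → van 2  [load 160/200]
  20 → van 1  [load 200/200]
  50 → van 4  [load 190/200]
  110 → van 5 (new)  [load 110/200]
  50 → van 5  [load 160/200]
  160 → van 6 (new)  [load 160/200]
6 vans opened.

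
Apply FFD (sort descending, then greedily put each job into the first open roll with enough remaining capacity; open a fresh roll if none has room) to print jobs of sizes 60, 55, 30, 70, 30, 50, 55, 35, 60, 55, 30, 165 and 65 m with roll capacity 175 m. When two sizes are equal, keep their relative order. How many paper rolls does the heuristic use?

Sorted descending: 165, 70, 65, 60, 60, 55, 55, 55, 50, 35, 30, 30, 30.
  165 → roll 1 (new)  [load 165/175]
  70 → roll 2 (new)  [load 70/175]
  65 → roll 2  [load 135/175]
  60 → roll 3 (new)  [load 60/175]
  60 → roll 3  [load 120/175]
  55 → roll 3  [load 175/175]
  55 → roll 4 (new)  [load 55/175]
  55 → roll 4  [load 110/175]
  50 → roll 4  [load 160/175]
  35 → roll 2  [load 170/175]
  30 → roll 5 (new)  [load 30/175]
  30 → roll 5  [load 60/175]
  30 → roll 5  [load 90/175]
5 paper rolls opened.

5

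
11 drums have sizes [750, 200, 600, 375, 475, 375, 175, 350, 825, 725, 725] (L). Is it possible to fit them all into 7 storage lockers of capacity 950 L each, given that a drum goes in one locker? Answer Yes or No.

A valid assignment using 7 storage lockers:
  locker 1: 825 = 825
  locker 2: 750 + 200 = 950
  locker 3: 725 + 175 = 900
  locker 4: 725 = 725
  locker 5: 600 + 350 = 950
  locker 6: 475 + 375 = 850
  locker 7: 375 = 375
Every load is within 950 L, so 7 storage lockers suffice.

Yes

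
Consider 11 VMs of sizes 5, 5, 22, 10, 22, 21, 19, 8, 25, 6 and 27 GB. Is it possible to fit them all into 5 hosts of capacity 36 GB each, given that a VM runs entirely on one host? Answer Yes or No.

Total = 170 GB; ⌈170/36⌉ = 5.
6 VMs each exceed half the capacity and cannot share a host, forcing at least 6 hosts.
At least 6 hosts are required, but only 5 are allowed.

No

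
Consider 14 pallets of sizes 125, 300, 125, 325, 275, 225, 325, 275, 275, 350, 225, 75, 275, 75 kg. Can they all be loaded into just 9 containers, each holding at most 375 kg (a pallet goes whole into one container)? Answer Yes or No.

No

Total = 3250 kg; ⌈3250/375⌉ = 9.
10 pallets each exceed half the capacity and cannot share a container, forcing at least 10 containers.
At least 10 containers are required, but only 9 are allowed.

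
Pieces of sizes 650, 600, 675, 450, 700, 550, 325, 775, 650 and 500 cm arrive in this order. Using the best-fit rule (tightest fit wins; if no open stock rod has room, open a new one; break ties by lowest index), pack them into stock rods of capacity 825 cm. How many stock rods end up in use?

9

  650 → stock rod 1 (new)  [load 650/825]
  600 → stock rod 2 (new)  [load 600/825]
  675 → stock rod 3 (new)  [load 675/825]
  450 → stock rod 4 (new)  [load 450/825]
  700 → stock rod 5 (new)  [load 700/825]
  550 → stock rod 6 (new)  [load 550/825]
  325 → stock rod 4  [load 775/825]
  775 → stock rod 7 (new)  [load 775/825]
  650 → stock rod 8 (new)  [load 650/825]
  500 → stock rod 9 (new)  [load 500/825]
9 stock rods opened.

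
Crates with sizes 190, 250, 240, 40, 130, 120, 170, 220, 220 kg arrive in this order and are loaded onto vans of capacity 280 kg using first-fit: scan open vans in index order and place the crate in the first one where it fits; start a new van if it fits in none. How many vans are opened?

  190 → van 1 (new)  [load 190/280]
  250 → van 2 (new)  [load 250/280]
  240 → van 3 (new)  [load 240/280]
  40 → van 1  [load 230/280]
  130 → van 4 (new)  [load 130/280]
  120 → van 4  [load 250/280]
  170 → van 5 (new)  [load 170/280]
  220 → van 6 (new)  [load 220/280]
  220 → van 7 (new)  [load 220/280]
7 vans opened.

7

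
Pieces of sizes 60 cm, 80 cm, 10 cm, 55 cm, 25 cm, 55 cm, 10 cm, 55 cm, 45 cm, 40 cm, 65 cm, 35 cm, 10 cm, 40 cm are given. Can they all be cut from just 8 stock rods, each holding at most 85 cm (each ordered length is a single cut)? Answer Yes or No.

Yes

A valid assignment using 8 stock rods:
  stock rod 1: 80 = 80
  stock rod 2: 65 + 10 + 10 = 85
  stock rod 3: 60 + 25 = 85
  stock rod 4: 55 + 10 = 65
  stock rod 5: 55 = 55
  stock rod 6: 55 = 55
  stock rod 7: 45 + 40 = 85
  stock rod 8: 40 + 35 = 75
Every load is within 85 cm, so 8 stock rods suffice.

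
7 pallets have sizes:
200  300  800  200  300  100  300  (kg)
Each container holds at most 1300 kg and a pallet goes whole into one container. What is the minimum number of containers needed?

2

Total = 800 + 300 + 300 + 300 + 200 + 200 + 100 = 2200 kg.
Lower bound: ⌈2200/1300⌉ = 2 containers.
A packing using 2 containers:
  container 1: 800 + 300 + 200 = 1300
  container 2: 300 + 300 + 200 + 100 = 900
This matches the lower bound, so 2 is optimal.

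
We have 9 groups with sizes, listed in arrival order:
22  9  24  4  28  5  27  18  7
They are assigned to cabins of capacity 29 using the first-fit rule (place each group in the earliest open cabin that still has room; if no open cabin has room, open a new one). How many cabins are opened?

  22 → cabin 1 (new)  [load 22/29]
  9 → cabin 2 (new)  [load 9/29]
  24 → cabin 3 (new)  [load 24/29]
  4 → cabin 1  [load 26/29]
  28 → cabin 4 (new)  [load 28/29]
  5 → cabin 2  [load 14/29]
  27 → cabin 5 (new)  [load 27/29]
  18 → cabin 6 (new)  [load 18/29]
  7 → cabin 2  [load 21/29]
6 cabins opened.

6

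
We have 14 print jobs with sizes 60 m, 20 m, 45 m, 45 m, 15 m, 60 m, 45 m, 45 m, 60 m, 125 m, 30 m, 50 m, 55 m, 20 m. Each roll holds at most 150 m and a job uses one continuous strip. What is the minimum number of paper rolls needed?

Total = 125 + 60 + 60 + 60 + 55 + 50 + 45 + 45 + 45 + 45 + 30 + 20 + 20 + 15 = 675 m.
Lower bound: ⌈675/150⌉ = 5 paper rolls.
A packing using 5 paper rolls:
  roll 1: 125 + 20 = 145
  roll 2: 60 + 60 + 30 = 150
  roll 3: 60 + 55 + 20 + 15 = 150
  roll 4: 50 + 45 + 45 = 140
  roll 5: 45 + 45 = 90
This matches the lower bound, so 5 is optimal.

5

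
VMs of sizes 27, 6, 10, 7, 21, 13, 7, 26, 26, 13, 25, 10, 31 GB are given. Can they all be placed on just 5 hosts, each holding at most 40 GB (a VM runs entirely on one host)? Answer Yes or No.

No

Total = 222 GB; ⌈222/40⌉ = 6.
At least 6 hosts are required, but only 5 are allowed.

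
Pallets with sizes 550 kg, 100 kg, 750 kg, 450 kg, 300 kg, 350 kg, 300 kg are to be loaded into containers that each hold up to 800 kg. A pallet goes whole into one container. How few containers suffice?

4

Total = 750 + 550 + 450 + 350 + 300 + 300 + 100 = 2800 kg.
Lower bound: ⌈2800/800⌉ = 4 containers.
A packing using 4 containers:
  container 1: 750 = 750
  container 2: 550 + 100 = 650
  container 3: 450 + 350 = 800
  container 4: 300 + 300 = 600
This matches the lower bound, so 4 is optimal.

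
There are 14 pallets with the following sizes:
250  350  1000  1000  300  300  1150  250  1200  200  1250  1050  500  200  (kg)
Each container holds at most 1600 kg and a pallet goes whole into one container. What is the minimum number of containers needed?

6

Total = 1250 + 1200 + 1150 + 1050 + 1000 + 1000 + 500 + 350 + 300 + 300 + 250 + 250 + 200 + 200 = 9000 kg.
Lower bound: ⌈9000/1600⌉ = 6 containers.
A packing using 6 containers:
  container 1: 1250 + 350 = 1600
  container 2: 1200 + 300 = 1500
  container 3: 1150 + 300 = 1450
  container 4: 1050 + 500 = 1550
  container 5: 1000 + 250 + 250 = 1500
  container 6: 1000 + 200 + 200 = 1400
This matches the lower bound, so 6 is optimal.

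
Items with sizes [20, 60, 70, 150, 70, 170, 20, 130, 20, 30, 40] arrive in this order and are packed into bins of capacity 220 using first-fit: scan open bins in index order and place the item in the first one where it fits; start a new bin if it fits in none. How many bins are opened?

4

  20 → bin 1 (new)  [load 20/220]
  60 → bin 1  [load 80/220]
  70 → bin 1  [load 150/220]
  150 → bin 2 (new)  [load 150/220]
  70 → bin 1  [load 220/220]
  170 → bin 3 (new)  [load 170/220]
  20 → bin 2  [load 170/220]
  130 → bin 4 (new)  [load 130/220]
  20 → bin 2  [load 190/220]
  30 → bin 2  [load 220/220]
  40 → bin 3  [load 210/220]
4 bins opened.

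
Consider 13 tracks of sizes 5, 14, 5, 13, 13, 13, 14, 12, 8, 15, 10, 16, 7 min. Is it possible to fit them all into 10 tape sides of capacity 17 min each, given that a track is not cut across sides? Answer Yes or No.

Yes

A valid assignment using 10 tape sides:
  side 1: 16 = 16
  side 2: 15 = 15
  side 3: 14 = 14
  side 4: 14 = 14
  side 5: 13 = 13
  side 6: 13 = 13
  side 7: 13 = 13
  side 8: 12 + 5 = 17
  side 9: 10 + 7 = 17
  side 10: 8 + 5 = 13
Every load is within 17 min, so 10 tape sides suffice.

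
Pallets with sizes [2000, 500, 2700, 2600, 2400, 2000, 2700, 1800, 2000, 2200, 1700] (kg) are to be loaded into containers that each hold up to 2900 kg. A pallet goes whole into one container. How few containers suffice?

Total = 2700 + 2700 + 2600 + 2400 + 2200 + 2000 + 2000 + 2000 + 1800 + 1700 + 500 = 22600 kg.
Lower bound: ⌈22600/2900⌉ = 8 containers.
Also, 10 pallets each exceed 1450 kg, and no two of those can share a container, so at least 10 containers are needed.
A packing using 10 containers:
  container 1: 2700 = 2700
  container 2: 2700 = 2700
  container 3: 2600 = 2600
  container 4: 2400 + 500 = 2900
  container 5: 2200 = 2200
  container 6: 2000 = 2000
  container 7: 2000 = 2000
  container 8: 2000 = 2000
  container 9: 1800 = 1800
  container 10: 1700 = 1700
This matches the lower bound, so 10 is optimal.

10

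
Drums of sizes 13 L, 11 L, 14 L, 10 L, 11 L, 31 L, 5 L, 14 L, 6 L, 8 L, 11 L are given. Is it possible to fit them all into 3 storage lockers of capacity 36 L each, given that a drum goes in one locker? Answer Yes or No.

Total = 134 L; ⌈134/36⌉ = 4.
At least 4 storage lockers are required, but only 3 are allowed.

No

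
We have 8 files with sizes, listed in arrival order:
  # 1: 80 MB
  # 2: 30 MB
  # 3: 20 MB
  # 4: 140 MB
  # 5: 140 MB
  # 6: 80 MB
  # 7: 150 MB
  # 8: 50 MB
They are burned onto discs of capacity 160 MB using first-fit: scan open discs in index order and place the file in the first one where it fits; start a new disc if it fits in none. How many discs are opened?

5

  80 → disc 1 (new)  [load 80/160]
  30 → disc 1  [load 110/160]
  20 → disc 1  [load 130/160]
  140 → disc 2 (new)  [load 140/160]
  140 → disc 3 (new)  [load 140/160]
  80 → disc 4 (new)  [load 80/160]
  150 → disc 5 (new)  [load 150/160]
  50 → disc 4  [load 130/160]
5 discs opened.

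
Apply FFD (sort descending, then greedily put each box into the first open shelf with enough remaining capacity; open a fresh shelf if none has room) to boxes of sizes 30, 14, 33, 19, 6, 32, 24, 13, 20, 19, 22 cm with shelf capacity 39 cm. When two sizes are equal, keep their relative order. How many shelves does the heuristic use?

Sorted descending: 33, 32, 30, 24, 22, 20, 19, 19, 14, 13, 6.
  33 → shelf 1 (new)  [load 33/39]
  32 → shelf 2 (new)  [load 32/39]
  30 → shelf 3 (new)  [load 30/39]
  24 → shelf 4 (new)  [load 24/39]
  22 → shelf 5 (new)  [load 22/39]
  20 → shelf 6 (new)  [load 20/39]
  19 → shelf 6  [load 39/39]
  19 → shelf 7 (new)  [load 19/39]
  14 → shelf 4  [load 38/39]
  13 → shelf 5  [load 35/39]
  6 → shelf 1  [load 39/39]
7 shelves opened.

7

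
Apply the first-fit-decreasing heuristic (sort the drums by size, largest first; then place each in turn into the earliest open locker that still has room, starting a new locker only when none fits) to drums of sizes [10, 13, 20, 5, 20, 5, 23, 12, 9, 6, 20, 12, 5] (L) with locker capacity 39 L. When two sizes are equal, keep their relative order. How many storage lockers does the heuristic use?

5

Sorted descending: 23, 20, 20, 20, 13, 12, 12, 10, 9, 6, 5, 5, 5.
  23 → locker 1 (new)  [load 23/39]
  20 → locker 2 (new)  [load 20/39]
  20 → locker 3 (new)  [load 20/39]
  20 → locker 4 (new)  [load 20/39]
  13 → locker 1  [load 36/39]
  12 → locker 2  [load 32/39]
  12 → locker 3  [load 32/39]
  10 → locker 4  [load 30/39]
  9 → locker 4  [load 39/39]
  6 → locker 2  [load 38/39]
  5 → locker 3  [load 37/39]
  5 → locker 5 (new)  [load 5/39]
  5 → locker 5  [load 10/39]
5 storage lockers opened.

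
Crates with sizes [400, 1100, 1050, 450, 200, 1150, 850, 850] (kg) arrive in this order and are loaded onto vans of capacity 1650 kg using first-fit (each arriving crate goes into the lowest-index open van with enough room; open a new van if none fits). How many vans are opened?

  400 → van 1 (new)  [load 400/1650]
  1100 → van 1  [load 1500/1650]
  1050 → van 2 (new)  [load 1050/1650]
  450 → van 2  [load 1500/1650]
  200 → van 3 (new)  [load 200/1650]
  1150 → van 3  [load 1350/1650]
  850 → van 4 (new)  [load 850/1650]
  850 → van 5 (new)  [load 850/1650]
5 vans opened.

5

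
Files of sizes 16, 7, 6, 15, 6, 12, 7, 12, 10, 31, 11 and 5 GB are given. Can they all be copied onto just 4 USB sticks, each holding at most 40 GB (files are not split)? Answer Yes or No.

A valid assignment using 4 USB sticks:
  USB stick 1: 31 + 7 = 38
  USB stick 2: 16 + 15 + 7 = 38
  USB stick 3: 12 + 12 + 11 + 5 = 40
  USB stick 4: 10 + 6 + 6 = 22
Every load is within 40 GB, so 4 USB sticks suffice.

Yes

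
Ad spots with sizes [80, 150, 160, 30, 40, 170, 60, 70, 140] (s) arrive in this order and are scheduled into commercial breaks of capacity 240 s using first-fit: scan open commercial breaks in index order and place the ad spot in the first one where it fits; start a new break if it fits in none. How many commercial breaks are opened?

4

  80 → break 1 (new)  [load 80/240]
  150 → break 1  [load 230/240]
  160 → break 2 (new)  [load 160/240]
  30 → break 2  [load 190/240]
  40 → break 2  [load 230/240]
  170 → break 3 (new)  [load 170/240]
  60 → break 3  [load 230/240]
  70 → break 4 (new)  [load 70/240]
  140 → break 4  [load 210/240]
4 commercial breaks opened.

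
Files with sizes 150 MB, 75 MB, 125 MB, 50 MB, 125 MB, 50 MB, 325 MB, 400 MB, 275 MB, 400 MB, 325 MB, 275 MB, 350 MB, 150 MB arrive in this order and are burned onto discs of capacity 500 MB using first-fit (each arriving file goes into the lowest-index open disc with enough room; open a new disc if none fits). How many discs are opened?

8

  150 → disc 1 (new)  [load 150/500]
  75 → disc 1  [load 225/500]
  125 → disc 1  [load 350/500]
  50 → disc 1  [load 400/500]
  125 → disc 2 (new)  [load 125/500]
  50 → disc 1  [load 450/500]
  325 → disc 2  [load 450/500]
  400 → disc 3 (new)  [load 400/500]
  275 → disc 4 (new)  [load 275/500]
  400 → disc 5 (new)  [load 400/500]
  325 → disc 6 (new)  [load 325/500]
  275 → disc 7 (new)  [load 275/500]
  350 → disc 8 (new)  [load 350/500]
  150 → disc 4  [load 425/500]
8 discs opened.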